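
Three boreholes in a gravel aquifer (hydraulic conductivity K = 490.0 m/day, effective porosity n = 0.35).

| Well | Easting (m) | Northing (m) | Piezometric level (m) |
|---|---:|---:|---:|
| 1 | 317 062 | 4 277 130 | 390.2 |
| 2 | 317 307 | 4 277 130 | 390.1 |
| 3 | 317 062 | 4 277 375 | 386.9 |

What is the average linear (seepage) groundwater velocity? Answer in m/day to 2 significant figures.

19 m/day

∂h/∂x = (390.1 − 390.2) / (317307 − 317062) = -0.0004082
∂h/∂y = (386.9 − 390.2) / (4277375 − 4277130) = -0.01347
|∇h| = √(-0.0004082² + -0.01347²) = 0.01348
Seepage velocity v = K·i/n = 490.0 × 0.01348 / 0.35 = 18.87 m/day.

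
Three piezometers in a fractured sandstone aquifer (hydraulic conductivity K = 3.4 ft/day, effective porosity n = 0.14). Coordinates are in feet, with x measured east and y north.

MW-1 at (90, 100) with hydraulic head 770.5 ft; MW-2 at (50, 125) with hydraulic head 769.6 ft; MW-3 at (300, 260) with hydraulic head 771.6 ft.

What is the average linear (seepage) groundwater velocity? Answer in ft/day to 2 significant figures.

0.47 ft/day

Taking MW-1 as reference: MW-2−MW-1 = (-40, 25, -0.9); MW-3−MW-1 = (210, 160, +1.1).
Determinant of the coordinate differences = (-40)·160 − 210·25 = -11650.
∂h/∂x = [(-0.9)·160 − (+1.1)·25] / -11650 = +0.01472
∂h/∂y = [(-40)·(+1.1) − 210·(-0.9)] / -11650 = -0.01245
|∇h| = √(0.01472² + -0.01245²) = 0.01928
Seepage velocity v = K·i/n = 3.4 × 0.01928 / 0.14 = 0.4682 ft/day.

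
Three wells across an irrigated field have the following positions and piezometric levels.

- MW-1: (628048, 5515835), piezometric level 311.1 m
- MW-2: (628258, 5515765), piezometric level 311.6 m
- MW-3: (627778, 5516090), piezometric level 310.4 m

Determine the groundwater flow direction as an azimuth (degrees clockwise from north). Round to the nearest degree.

279°

Three-point gradient (reference MW-1): Δ to MW-2 = (210, -70, +0.5), Δ to MW-3 = (-270, 255, -0.7).
∂h/∂x = +0.002266, ∂h/∂y = -0.0003463 (det = 34650).
Flow direction (−∇h) has components (-0.002266 E, +0.0003463 N).
Azimuth = atan2(E, N) = atan2(-0.002266, +0.0003463) = 278.7° ≈ 279°.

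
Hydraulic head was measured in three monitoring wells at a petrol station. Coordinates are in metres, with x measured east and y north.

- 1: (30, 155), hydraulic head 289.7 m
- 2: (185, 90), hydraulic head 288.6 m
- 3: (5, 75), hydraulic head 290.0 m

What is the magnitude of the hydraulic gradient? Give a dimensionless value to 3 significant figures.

0.00778

Taking 1 as reference: 2−1 = (155, -65, -1.1); 3−1 = (-25, -80, +0.3).
Solve a·Δx + b·Δy = Δh: det = 155·(-80) − (-25)·(-65) = -14025.
∂h/∂x = [(-1.1)·(-80) − (+0.3)·(-65)] / -14025 = -0.007665
∂h/∂y = [155·(+0.3) − (-25)·(-1.1)] / -14025 = -0.001355
|∇h| = √(-0.007665² + -0.001355²) = 0.007784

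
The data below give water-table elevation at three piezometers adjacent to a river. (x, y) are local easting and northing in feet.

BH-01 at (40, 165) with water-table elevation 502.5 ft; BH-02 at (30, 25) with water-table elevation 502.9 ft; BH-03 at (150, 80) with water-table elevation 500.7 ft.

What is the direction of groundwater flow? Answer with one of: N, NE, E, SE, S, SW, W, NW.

E

Three-point gradient (reference BH-01): Δ to BH-02 = (-10, -140, +0.4), Δ to BH-03 = (110, -85, -1.8).
∂h/∂x = -0.01760, ∂h/∂y = -0.001600 (det = 16250).
Flow = −∇h = (+0.01760 east, +0.001600 north), which points east.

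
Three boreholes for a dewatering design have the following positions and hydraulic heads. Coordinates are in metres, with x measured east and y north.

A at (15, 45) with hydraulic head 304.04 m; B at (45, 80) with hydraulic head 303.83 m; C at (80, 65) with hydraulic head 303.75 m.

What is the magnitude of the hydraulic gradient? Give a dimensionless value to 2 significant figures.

Taking A as reference: B−A = (30, 35, -0.21); C−A = (65, 20, -0.29).
Solve a·Δx + b·Δy = Δh: det = 30·20 − 65·35 = -1675.
∂h/∂x = [(-0.21)·20 − (-0.29)·35] / -1675 = -0.003552
∂h/∂y = [30·(-0.29) − 65·(-0.21)] / -1675 = -0.002955
|∇h| = √(-0.003552² + -0.002955²) = 0.00462

0.0046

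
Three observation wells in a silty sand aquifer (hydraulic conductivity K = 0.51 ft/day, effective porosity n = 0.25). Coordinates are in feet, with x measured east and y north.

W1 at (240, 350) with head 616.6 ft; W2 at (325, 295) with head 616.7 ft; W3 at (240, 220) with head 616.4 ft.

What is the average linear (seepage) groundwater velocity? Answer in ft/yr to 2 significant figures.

Taking W1 as reference: W2−W1 = (85, -55, +0.1); W3−W1 = (0, -130, -0.2).
Solve a·Δx + b·Δy = Δh: det = 85·(-130) − 0·(-55) = -11050.
∂h/∂x = [(+0.1)·(-130) − (-0.2)·(-55)] / -11050 = +0.002172
∂h/∂y = [85·(-0.2) − 0·(+0.1)] / -11050 = +0.001538
|∇h| = √(0.002172² + 0.001538²) = 0.002661
Seepage velocity v = K·i/n = 0.51 × 0.002661 / 0.25 = 0.005428 ft/day = 1.983 ft/yr.

2.0 ft/yr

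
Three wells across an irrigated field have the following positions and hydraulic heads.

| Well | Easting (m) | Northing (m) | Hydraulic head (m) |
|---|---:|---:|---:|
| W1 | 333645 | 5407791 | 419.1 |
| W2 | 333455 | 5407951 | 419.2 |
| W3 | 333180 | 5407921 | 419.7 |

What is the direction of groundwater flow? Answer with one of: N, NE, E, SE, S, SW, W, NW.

Differences from W1: to W2 (Δx, Δy, Δh) = (-190, 160, +0.1); to W3 = (-465, 130, +0.6).
Solve a·Δx + b·Δy = Δh: det = (-190)·130 − (-465)·160 = 49700.
∂h/∂x = [(+0.1)·130 − (+0.6)·160] / 49700 = -0.001670
∂h/∂y = [(-190)·(+0.6) − (-465)·(+0.1)] / 49700 = -0.001358
Flow = −∇h = (+0.001670 east, +0.001358 north), which points northeast.

NE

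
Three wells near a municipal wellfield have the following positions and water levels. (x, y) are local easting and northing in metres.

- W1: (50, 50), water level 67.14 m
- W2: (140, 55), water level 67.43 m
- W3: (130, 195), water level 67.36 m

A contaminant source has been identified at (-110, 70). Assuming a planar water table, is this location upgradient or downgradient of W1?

Taking W1 as reference: W2−W1 = (90, 5, +0.29); W3−W1 = (80, 145, +0.22).
Determinant of the coordinate differences = 90·145 − 80·5 = 12650.
∂h/∂x = [(+0.29)·145 − (+0.22)·5] / 12650 = +0.003237
∂h/∂y = [90·(+0.22) − 80·(+0.29)] / 12650 = -0.0002688
Head at (-110, 70) = 67.14 + (+0.003237)·(-160) + (-0.0002688)·(20) = 66.62 m.
That is lower than the 67.14 m at W1, so the point is downgradient.

downgradient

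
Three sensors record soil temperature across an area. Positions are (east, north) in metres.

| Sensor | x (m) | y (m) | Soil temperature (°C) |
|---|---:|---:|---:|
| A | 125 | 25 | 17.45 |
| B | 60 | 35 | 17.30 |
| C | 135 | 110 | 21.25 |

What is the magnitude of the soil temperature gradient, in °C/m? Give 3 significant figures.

Differences from A: to B (Δx, Δy, Δh) = (-65, 10, -0.15); to C = (10, 85, +3.80).
Determinant of the coordinate differences = (-65)·85 − 10·10 = -5625.
∂T/∂x = [(-0.15)·85 − (+3.80)·10] / -5625 = +0.009022
∂T/∂y = [(-65)·(+3.80) − 10·(-0.15)] / -5625 = +0.04364
|∇f| = √(0.009022² + 0.04364²) = 0.04456 °C/m

0.0446 °C/m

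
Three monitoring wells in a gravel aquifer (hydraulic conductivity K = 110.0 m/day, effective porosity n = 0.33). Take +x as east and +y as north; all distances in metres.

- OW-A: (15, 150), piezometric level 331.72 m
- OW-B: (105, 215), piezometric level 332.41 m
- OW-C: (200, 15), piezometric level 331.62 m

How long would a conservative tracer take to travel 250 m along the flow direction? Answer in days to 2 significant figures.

110 days

With h = a·x + b·y + c and OW-A as origin, the differences give:
  90·a + 65·b = +0.69
  185·a + (-135)·b = -0.10
Eliminate b (×(-135) and ×65, subtract): -24175·a = -86.650 → a = ∂h/∂x = +0.003584
Back-substitute: b = ∂h/∂y = +0.005653.
|∇h| = √(0.003584² + 0.005653²) = 0.006693
Seepage velocity v = K·i/n = 110.0 × 0.006693 / 0.33 = 2.231 m/day.
t = 250 / 2.231 = 112.1 days.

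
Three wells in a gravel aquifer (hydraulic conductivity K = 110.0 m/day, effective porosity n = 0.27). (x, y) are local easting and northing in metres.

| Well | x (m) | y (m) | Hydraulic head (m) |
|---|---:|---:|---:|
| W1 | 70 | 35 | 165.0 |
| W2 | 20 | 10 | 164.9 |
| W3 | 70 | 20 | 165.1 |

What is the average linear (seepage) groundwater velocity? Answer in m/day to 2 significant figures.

Taking W1 as reference: W2−W1 = (-50, -25, -0.1); W3−W1 = (0, -15, +0.1).
Solve a·Δx + b·Δy = Δh: det = (-50)·(-15) − 0·(-25) = 750.
∂h/∂x = [(-0.1)·(-15) − (+0.1)·(-25)] / 750 = +0.005333
∂h/∂y = [(-50)·(+0.1) − 0·(-0.1)] / 750 = -0.006667
|∇h| = √(0.005333² + -0.006667²) = 0.008538
Seepage velocity v = K·i/n = 110.0 × 0.008538 / 0.27 = 3.478 m/day.

3.5 m/day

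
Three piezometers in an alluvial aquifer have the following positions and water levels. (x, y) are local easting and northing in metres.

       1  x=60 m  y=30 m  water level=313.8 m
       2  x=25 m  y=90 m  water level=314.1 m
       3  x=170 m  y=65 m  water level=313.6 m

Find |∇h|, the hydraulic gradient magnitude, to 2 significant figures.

Taking 1 as reference: 2−1 = (-35, 60, +0.3); 3−1 = (110, 35, -0.2).
Solve a·Δx + b·Δy = Δh: det = (-35)·35 − 110·60 = -7825.
∂h/∂x = [(+0.3)·35 − (-0.2)·60] / -7825 = -0.002875
∂h/∂y = [(-35)·(-0.2) − 110·(+0.3)] / -7825 = +0.003323
|∇h| = √(-0.002875² + 0.003323²) = 0.004394

0.0044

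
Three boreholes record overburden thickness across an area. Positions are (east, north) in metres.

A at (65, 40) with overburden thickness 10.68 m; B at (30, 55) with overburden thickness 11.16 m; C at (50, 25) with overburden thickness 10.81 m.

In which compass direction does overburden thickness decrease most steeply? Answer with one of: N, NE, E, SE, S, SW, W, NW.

Taking A as reference: B−A = (-35, 15, +0.48); C−A = (-15, -15, +0.13).
Determinant of the coordinate differences = (-35)·(-15) − (-15)·15 = 750.
∂d/∂x = [(+0.48)·(-15) − (+0.13)·15] / 750 = -0.01220
∂d/∂y = [(-35)·(+0.13) − (-15)·(+0.48)] / 750 = +0.003533
Steepest decrease is along −∇f = (+0.01220 E, -0.003533 N) → east.

E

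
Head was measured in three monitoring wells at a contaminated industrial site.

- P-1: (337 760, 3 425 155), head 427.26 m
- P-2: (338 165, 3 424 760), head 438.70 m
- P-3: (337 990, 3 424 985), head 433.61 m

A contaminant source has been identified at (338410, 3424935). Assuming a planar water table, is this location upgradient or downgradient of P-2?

Taking P-1 as reference: P-2−P-1 = (405, -395, +11.44); P-3−P-1 = (230, -170, +6.35).
Solve a·Δx + b·Δy = Δh: det = 405·(-170) − 230·(-395) = 22000.
∂h/∂x = [(+11.44)·(-170) − (+6.35)·(-395)] / 22000 = +0.02561
∂h/∂y = [405·(+6.35) − 230·(+11.44)] / 22000 = -0.002702
Head at (338410, 3424935) = 427.26 + (+0.02561)·(650) + (-0.002702)·(-220) = 444.50 m.
That is higher than the 438.70 m at P-2, so the point is upgradient.

upgradient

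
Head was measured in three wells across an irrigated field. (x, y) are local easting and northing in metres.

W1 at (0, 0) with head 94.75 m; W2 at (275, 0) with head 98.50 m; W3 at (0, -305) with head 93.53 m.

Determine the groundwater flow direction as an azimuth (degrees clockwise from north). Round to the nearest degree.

∂h/∂x = (98.50 − 94.75) / (275 − 0) = +0.01364
∂h/∂y = (93.53 − 94.75) / (-305 − 0) = +0.004000
Flow direction (−∇h) has components (-0.01364 E, -0.004000 N).
Azimuth = atan2(E, N) = atan2(-0.01364, -0.004000) = 253.7° ≈ 254°.

254°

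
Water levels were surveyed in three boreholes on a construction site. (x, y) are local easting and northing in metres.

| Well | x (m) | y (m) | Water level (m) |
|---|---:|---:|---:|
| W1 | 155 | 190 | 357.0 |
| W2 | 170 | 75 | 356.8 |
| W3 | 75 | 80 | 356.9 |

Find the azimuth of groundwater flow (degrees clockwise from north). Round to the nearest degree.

Differences from W1: to W2 (Δx, Δy, Δh) = (15, -115, -0.2); to W3 = (-80, -110, -0.1).
Solve a·Δx + b·Δy = Δh: det = 15·(-110) − (-80)·(-115) = -10850.
∂h/∂x = [(-0.2)·(-110) − (-0.1)·(-115)] / -10850 = -0.0009677
∂h/∂y = [15·(-0.1) − (-80)·(-0.2)] / -10850 = +0.001613
Flow direction (−∇h) has components (+0.0009677 E, -0.001613 N).
Azimuth = atan2(E, N) = atan2(+0.0009677, -0.001613) = 149.0° ≈ 149°.

149°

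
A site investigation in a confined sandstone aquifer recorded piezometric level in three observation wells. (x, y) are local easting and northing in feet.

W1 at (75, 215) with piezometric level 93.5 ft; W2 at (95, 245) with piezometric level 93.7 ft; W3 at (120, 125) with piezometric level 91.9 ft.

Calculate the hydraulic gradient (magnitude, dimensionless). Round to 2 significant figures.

0.016

Taking W1 as reference: W2−W1 = (20, 30, +0.2); W3−W1 = (45, -90, -1.6).
Determinant of the coordinate differences = 20·(-90) − 45·30 = -3150.
∂h/∂x = [(+0.2)·(-90) − (-1.6)·30] / -3150 = -0.009524
∂h/∂y = [20·(-1.6) − 45·(+0.2)] / -3150 = +0.01302
|∇h| = √(-0.009524² + 0.01302²) = 0.01613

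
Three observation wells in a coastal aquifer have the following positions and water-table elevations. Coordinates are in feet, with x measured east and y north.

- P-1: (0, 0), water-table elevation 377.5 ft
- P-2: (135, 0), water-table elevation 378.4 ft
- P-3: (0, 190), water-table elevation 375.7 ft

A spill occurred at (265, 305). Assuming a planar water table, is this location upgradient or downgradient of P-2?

∂h/∂x = (378.4 − 377.5) / (135 − 0) = +0.006667
∂h/∂y = (375.7 − 377.5) / (190 − 0) = -0.009474
Head at (265, 305) = 377.5 + (+0.006667)·(265) + (-0.009474)·(305) = 376.38 ft.
That is lower than the 378.4 ft at P-2, so the point is downgradient.

downgradient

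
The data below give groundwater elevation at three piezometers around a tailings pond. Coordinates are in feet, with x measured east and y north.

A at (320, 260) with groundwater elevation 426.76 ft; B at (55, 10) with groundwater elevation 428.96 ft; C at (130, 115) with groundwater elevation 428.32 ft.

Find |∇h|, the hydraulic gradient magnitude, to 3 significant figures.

Differences from A: to B (Δx, Δy, Δh) = (-265, -250, +2.20); to C = (-190, -145, +1.56).
Solve a·Δx + b·Δy = Δh: det = (-265)·(-145) − (-190)·(-250) = -9075.
∂h/∂x = [(+2.20)·(-145) − (+1.56)·(-250)] / -9075 = -0.007824
∂h/∂y = [(-265)·(+1.56) − (-190)·(+2.20)] / -9075 = -0.0005069
|∇h| = √(-0.007824² + -0.0005069²) = 0.00784

0.00784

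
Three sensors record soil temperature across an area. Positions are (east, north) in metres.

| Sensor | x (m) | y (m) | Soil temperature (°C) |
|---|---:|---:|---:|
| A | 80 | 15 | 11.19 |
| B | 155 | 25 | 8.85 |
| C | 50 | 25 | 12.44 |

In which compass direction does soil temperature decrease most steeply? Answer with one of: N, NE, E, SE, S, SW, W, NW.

SE

With T = a·x + b·y + c and A as origin, the differences give:
  75·a + 10·b = -2.34
  (-30)·a + 10·b = +1.25
Eliminate b (×10 and ×10, subtract): 1050·a = -35.900 → a = ∂T/∂x = -0.03419
Back-substitute: b = ∂T/∂y = +0.02243.
Steepest decrease is along −∇f = (+0.03419 E, -0.02243 N) → southeast.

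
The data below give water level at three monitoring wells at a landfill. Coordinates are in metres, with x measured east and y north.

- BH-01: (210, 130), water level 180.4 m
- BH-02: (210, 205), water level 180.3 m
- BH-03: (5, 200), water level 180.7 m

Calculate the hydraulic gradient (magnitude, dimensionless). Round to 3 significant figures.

0.00234

With h = a·x + b·y + c and BH-01 as origin, the differences give:
  0·a + 75·b = -0.1
  (-205)·a + 70·b = +0.3
Eliminate b (×70 and ×75, subtract): 15375·a = -29.50 → a = ∂h/∂x = -0.001919
Back-substitute: b = ∂h/∂y = -0.001333.
|∇h| = √(-0.001919² + -0.001333²) = 0.002337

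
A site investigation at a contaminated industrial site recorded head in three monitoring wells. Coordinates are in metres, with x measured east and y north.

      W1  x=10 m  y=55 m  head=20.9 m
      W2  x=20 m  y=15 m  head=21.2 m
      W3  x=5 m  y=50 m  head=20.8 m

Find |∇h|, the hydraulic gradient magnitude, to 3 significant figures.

0.0221

Taking W1 as reference: W2−W1 = (10, -40, +0.3); W3−W1 = (-5, -5, -0.1).
Solve a·Δx + b·Δy = Δh: det = 10·(-5) − (-5)·(-40) = -250.
∂h/∂x = [(+0.3)·(-5) − (-0.1)·(-40)] / -250 = +0.02200
∂h/∂y = [10·(-0.1) − (-5)·(+0.3)] / -250 = -0.002000
|∇h| = √(0.02200² + -0.002000²) = 0.02209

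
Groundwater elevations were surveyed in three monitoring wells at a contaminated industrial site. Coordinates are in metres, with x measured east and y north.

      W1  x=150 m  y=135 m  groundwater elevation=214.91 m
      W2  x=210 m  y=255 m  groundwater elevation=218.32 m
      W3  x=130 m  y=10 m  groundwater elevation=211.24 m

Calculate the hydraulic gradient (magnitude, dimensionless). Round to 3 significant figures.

0.0299

Taking W1 as reference: W2−W1 = (60, 120, +3.41); W3−W1 = (-20, -125, -3.67).
Determinant of the coordinate differences = 60·(-125) − (-20)·120 = -5100.
∂h/∂x = [(+3.41)·(-125) − (-3.67)·120] / -5100 = -0.002775
∂h/∂y = [60·(-3.67) − (-20)·(+3.41)] / -5100 = +0.02980
|∇h| = √(-0.002775² + 0.02980²) = 0.02993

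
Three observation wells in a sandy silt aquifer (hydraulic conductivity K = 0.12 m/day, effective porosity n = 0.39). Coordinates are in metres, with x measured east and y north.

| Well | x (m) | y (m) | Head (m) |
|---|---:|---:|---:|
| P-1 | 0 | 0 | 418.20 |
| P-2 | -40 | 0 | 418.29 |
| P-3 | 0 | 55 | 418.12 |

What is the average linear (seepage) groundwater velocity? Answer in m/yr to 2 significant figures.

∂h/∂x = (418.29 − 418.20) / (-40 − 0) = -0.002250
∂h/∂y = (418.12 − 418.20) / (55 − 0) = -0.001455
|∇h| = √(-0.002250² + -0.001455²) = 0.002679
Seepage velocity v = K·i/n = 0.12 × 0.002679 / 0.39 = 0.0008243 m/day = 0.3011 m/yr.

0.30 m/yr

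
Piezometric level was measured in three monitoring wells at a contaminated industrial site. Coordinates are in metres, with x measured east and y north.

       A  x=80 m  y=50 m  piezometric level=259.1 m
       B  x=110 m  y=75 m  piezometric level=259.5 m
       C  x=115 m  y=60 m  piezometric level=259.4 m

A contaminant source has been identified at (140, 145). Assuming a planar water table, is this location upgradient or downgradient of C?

Taking A as reference: B−A = (30, 25, +0.4); C−A = (35, 10, +0.3).
Solve a·Δx + b·Δy = Δh: det = 30·10 − 35·25 = -575.
∂h/∂x = [(+0.4)·10 − (+0.3)·25] / -575 = +0.006087
∂h/∂y = [30·(+0.3) − 35·(+0.4)] / -575 = +0.008696
Head at (140, 145) = 259.1 + (+0.006087)·(60) + (+0.008696)·(95) = 260.29 m.
That is higher than the 259.4 m at C, so the point is upgradient.

upgradient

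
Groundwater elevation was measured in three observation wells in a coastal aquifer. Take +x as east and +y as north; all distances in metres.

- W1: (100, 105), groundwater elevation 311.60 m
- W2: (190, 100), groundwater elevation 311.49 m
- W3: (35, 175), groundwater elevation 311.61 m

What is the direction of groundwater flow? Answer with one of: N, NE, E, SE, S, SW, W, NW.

NE

Three-point gradient (reference W1): Δ to W2 = (90, -5, -0.11), Δ to W3 = (-65, 70, +0.01).
∂h/∂x = -0.001280, ∂h/∂y = -0.001046 (det = 5975).
Flow = −∇h = (+0.001280 east, +0.001046 north), which points northeast.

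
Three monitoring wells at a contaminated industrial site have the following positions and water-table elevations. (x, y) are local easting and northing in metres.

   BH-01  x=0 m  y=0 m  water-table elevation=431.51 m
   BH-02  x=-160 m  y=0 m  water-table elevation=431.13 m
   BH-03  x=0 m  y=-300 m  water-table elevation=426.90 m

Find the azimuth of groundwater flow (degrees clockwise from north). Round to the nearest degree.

∂h/∂x = (431.13 − 431.51) / (-160 − 0) = +0.002375
∂h/∂y = (426.90 − 431.51) / (-300 − 0) = +0.01537
Flow direction (−∇h) has components (-0.002375 E, -0.01537 N).
Azimuth = atan2(E, N) = atan2(-0.002375, -0.01537) = 188.8° ≈ 189°.

189°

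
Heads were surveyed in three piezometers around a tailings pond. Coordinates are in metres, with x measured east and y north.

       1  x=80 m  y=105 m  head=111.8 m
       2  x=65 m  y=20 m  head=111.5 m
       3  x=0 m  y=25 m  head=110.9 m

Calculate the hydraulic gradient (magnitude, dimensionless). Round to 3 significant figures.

0.00956

Differences from 1: to 2 (Δx, Δy, Δh) = (-15, -85, -0.3); to 3 = (-80, -80, -0.9).
Determinant of the coordinate differences = (-15)·(-80) − (-80)·(-85) = -5600.
∂h/∂x = [(-0.3)·(-80) − (-0.9)·(-85)] / -5600 = +0.009375
∂h/∂y = [(-15)·(-0.9) − (-80)·(-0.3)] / -5600 = +0.001875
|∇h| = √(0.009375² + 0.001875²) = 0.009561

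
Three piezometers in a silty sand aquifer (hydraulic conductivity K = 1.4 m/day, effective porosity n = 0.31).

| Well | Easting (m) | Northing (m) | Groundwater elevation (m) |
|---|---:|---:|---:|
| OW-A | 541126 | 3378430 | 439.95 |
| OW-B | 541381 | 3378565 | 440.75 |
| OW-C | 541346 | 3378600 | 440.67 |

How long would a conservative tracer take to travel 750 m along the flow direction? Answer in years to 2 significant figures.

With h = a·x + b·y + c and OW-A as origin, the differences give:
  255·a + 135·b = +0.80
  220·a + 170·b = +0.72
Eliminate b (×170 and ×135, subtract): 13650·a = 38.800 → a = ∂h/∂x = +0.002842
Back-substitute: b = ∂h/∂y = +0.0005568.
|∇h| = √(0.002842² + 0.0005568²) = 0.002896
Seepage velocity v = K·i/n = 1.4 × 0.002896 / 0.31 = 0.01308 m/day.
t = 750 / 0.01308 = 5.734e+04 days = 157 years.

160 years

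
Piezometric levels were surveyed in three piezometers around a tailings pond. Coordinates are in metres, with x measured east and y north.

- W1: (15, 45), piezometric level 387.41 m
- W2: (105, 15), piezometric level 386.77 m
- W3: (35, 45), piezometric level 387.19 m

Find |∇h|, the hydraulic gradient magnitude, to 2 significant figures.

0.016

Taking W1 as reference: W2−W1 = (90, -30, -0.64); W3−W1 = (20, 0, -0.22).
Determinant of the coordinate differences = 90·0 − 20·(-30) = 600.
∂h/∂x = [(-0.64)·0 − (-0.22)·(-30)] / 600 = -0.01100
∂h/∂y = [90·(-0.22) − 20·(-0.64)] / 600 = -0.01167
|∇h| = √(-0.01100² + -0.01167²) = 0.01604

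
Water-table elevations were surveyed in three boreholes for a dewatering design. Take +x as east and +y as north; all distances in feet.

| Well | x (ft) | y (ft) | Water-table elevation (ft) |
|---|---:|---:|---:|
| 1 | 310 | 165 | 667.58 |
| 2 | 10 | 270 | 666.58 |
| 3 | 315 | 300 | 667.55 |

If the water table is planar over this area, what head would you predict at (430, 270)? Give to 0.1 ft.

667.9 ft

With h = a·x + b·y + c and 1 as origin, the differences give:
  (-300)·a + 105·b = -1.00
  5·a + 135·b = -0.03
Eliminate b (×135 and ×105, subtract): -41025·a = -131.850 → a = ∂h/∂x = +0.003214
Back-substitute: b = ∂h/∂y = -0.0003413.
h(430, 270) = 667.58 + (+0.003214)·(120) + (-0.0003413)·(105) = 667.58 +0.386 -0.036 = 667.930 ft.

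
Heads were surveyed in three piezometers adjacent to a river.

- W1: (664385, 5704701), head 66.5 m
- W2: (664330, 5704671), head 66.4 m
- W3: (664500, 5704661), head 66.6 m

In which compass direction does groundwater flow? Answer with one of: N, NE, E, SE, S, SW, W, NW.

Differences from W1: to W2 (Δx, Δy, Δh) = (-55, -30, -0.1); to W3 = (115, -40, +0.1).
Solve a·Δx + b·Δy = Δh: det = (-55)·(-40) − 115·(-30) = 5650.
∂h/∂x = [(-0.1)·(-40) − (+0.1)·(-30)] / 5650 = +0.001239
∂h/∂y = [(-55)·(+0.1) − 115·(-0.1)] / 5650 = +0.001062
Flow = −∇h = (-0.001239 east, -0.001062 north), which points southwest.

SW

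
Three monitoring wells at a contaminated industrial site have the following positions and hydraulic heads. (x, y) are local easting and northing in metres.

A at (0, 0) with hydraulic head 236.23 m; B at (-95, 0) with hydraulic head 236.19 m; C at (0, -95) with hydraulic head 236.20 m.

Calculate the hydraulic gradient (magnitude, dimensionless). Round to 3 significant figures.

∂h/∂x = (236.19 − 236.23) / (-95 − 0) = +0.0004211
∂h/∂y = (236.20 − 236.23) / (-95 − 0) = +0.0003158
|∇h| = √(0.0004211² + 0.0003158²) = 0.0005264

0.000526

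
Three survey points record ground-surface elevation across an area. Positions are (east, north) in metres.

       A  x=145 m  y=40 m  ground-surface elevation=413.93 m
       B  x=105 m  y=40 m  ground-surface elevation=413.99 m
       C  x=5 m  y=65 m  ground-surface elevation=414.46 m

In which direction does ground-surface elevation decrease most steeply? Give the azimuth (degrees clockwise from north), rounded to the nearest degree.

173°

Three-point gradient (reference A): Δ to B = (-40, 0, +0.06), Δ to C = (-140, 25, +0.53).
∂z/∂x = -0.001500, ∂z/∂y = +0.01280 (det = -1000).
Steepest decrease is along −∇f: components (+0.001500 E, -0.01280 N).
Azimuth = atan2(+0.001500, -0.01280) = 173.3° ≈ 173°.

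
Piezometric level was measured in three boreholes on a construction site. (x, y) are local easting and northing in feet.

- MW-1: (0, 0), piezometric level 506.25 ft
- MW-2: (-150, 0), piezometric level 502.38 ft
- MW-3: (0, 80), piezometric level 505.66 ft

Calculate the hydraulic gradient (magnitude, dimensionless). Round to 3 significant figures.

∂h/∂x = (502.38 − 506.25) / (-150 − 0) = +0.02580
∂h/∂y = (505.66 − 506.25) / (80 − 0) = -0.007375
|∇h| = √(0.02580² + -0.007375²) = 0.02683

0.0268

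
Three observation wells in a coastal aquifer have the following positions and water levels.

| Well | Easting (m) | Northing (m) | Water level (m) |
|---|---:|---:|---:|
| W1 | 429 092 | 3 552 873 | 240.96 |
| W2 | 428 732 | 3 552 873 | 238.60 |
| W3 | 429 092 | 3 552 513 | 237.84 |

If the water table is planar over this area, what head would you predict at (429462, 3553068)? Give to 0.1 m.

245.1 m

∂h/∂x = (238.60 − 240.96) / (428732 − 429092) = +0.006556
∂h/∂y = (237.84 − 240.96) / (3552513 − 3552873) = +0.008667
h(429462, 3553068) = 240.96 + (+0.006556)·(370) + (+0.008667)·(195) = 240.96 +2.426 +1.690 = 245.076 m.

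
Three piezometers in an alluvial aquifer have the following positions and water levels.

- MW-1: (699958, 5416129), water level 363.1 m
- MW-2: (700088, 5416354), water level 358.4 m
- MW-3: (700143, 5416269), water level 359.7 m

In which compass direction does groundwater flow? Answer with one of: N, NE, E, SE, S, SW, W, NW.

Differences from MW-1: to MW-2 (Δx, Δy, Δh) = (130, 225, -4.7); to MW-3 = (185, 140, -3.4).
Determinant of the coordinate differences = 130·140 − 185·225 = -23425.
∂h/∂x = [(-4.7)·140 − (-3.4)·225] / -23425 = -0.004568
∂h/∂y = [130·(-3.4) − 185·(-4.7)] / -23425 = -0.01825
Flow = −∇h = (+0.004568 east, +0.01825 north), which points north.

N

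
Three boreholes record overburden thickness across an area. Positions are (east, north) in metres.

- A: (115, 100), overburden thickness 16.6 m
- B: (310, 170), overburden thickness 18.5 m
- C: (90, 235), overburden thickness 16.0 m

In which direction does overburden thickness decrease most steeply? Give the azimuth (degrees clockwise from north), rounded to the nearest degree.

Taking A as reference: B−A = (195, 70, +1.9); C−A = (-25, 135, -0.6).
Solve a·Δx + b·Δy = Δd: det = 195·135 − (-25)·70 = 28075.
∂d/∂x = [(+1.9)·135 − (-0.6)·70] / 28075 = +0.01063
∂d/∂y = [195·(-0.6) − (-25)·(+1.9)] / 28075 = -0.002476
Steepest decrease is along −∇f: components (-0.01063 E, +0.002476 N).
Azimuth = atan2(-0.01063, +0.002476) = 283.1° ≈ 283°.

283°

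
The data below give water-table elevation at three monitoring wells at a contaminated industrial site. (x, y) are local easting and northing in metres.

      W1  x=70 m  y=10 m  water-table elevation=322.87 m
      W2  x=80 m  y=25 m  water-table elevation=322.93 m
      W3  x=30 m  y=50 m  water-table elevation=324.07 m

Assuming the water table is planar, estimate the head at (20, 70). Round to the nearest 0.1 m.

324.5 m

Taking W1 as reference: W2−W1 = (10, 15, +0.06); W3−W1 = (-40, 40, +1.20).
Determinant of the coordinate differences = 10·40 − (-40)·15 = 1000.
∂h/∂x = [(+0.06)·40 − (+1.20)·15] / 1000 = -0.01560
∂h/∂y = [10·(+1.20) − (-40)·(+0.06)] / 1000 = +0.01440
h(20, 70) = 322.87 + (-0.01560)·(-50) + (+0.01440)·(60) = 322.87 +0.780 +0.864 = 324.514 m.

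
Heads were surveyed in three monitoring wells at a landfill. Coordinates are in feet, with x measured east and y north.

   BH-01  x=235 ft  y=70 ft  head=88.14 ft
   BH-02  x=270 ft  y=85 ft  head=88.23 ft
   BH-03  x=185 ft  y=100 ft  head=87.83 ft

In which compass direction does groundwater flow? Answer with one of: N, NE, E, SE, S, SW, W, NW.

NW

Differences from BH-01: to BH-02 (Δx, Δy, Δh) = (35, 15, +0.09); to BH-03 = (-50, 30, -0.31).
Determinant of the coordinate differences = 35·30 − (-50)·15 = 1800.
∂h/∂x = [(+0.09)·30 − (-0.31)·15] / 1800 = +0.004083
∂h/∂y = [35·(-0.31) − (-50)·(+0.09)] / 1800 = -0.003528
Flow = −∇h = (-0.004083 east, +0.003528 north), which points northwest.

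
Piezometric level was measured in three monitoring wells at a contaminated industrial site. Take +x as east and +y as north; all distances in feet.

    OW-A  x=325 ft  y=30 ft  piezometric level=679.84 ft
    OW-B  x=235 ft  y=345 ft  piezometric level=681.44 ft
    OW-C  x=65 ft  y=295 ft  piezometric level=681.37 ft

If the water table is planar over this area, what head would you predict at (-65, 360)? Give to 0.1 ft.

Taking OW-A as reference: OW-B−OW-A = (-90, 315, +1.60); OW-C−OW-A = (-260, 265, +1.53).
Determinant of the coordinate differences = (-90)·265 − (-260)·315 = 58050.
∂h/∂x = [(+1.60)·265 − (+1.53)·315] / 58050 = -0.0009983
∂h/∂y = [(-90)·(+1.53) − (-260)·(+1.60)] / 58050 = +0.004794
h(-65, 360) = 679.84 + (-0.0009983)·(-390) + (+0.004794)·(330) = 679.84 +0.389 +1.582 = 681.811 ft.

681.8 ft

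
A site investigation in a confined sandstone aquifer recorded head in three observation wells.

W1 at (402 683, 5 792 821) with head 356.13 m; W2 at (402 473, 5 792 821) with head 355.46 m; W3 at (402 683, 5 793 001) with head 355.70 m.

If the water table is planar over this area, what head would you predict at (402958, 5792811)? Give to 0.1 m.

357.0 m

∂h/∂x = (355.46 − 356.13) / (402473 − 402683) = +0.003190
∂h/∂y = (355.70 − 356.13) / (5793001 − 5792821) = -0.002389
h(402958, 5792811) = 356.13 + (+0.003190)·(275) + (-0.002389)·(-10) = 356.13 +0.877 +0.024 = 357.031 m.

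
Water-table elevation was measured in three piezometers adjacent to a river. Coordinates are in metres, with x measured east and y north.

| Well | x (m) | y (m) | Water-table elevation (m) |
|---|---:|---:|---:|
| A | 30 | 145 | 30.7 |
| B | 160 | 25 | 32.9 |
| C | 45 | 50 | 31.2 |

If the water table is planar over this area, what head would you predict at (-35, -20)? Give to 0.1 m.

Differences from A: to B (Δx, Δy, Δh) = (130, -120, +2.2); to C = (15, -95, +0.5).
Determinant of the coordinate differences = 130·(-95) − 15·(-120) = -10550.
∂h/∂x = [(+2.2)·(-95) − (+0.5)·(-120)] / -10550 = +0.01412
∂h/∂y = [130·(+0.5) − 15·(+2.2)] / -10550 = -0.003033
h(-35, -20) = 30.7 + (+0.01412)·(-65) + (-0.003033)·(-165) = 30.7 -0.918 +0.500 = 30.282 m.

30.3 m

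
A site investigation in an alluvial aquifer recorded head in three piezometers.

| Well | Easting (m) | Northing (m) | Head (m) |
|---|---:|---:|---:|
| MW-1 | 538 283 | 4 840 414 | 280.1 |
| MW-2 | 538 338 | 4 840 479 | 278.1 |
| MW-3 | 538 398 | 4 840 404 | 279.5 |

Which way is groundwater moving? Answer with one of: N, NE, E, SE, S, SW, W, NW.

N

With h = a·x + b·y + c and MW-1 as origin, the differences give:
  55·a + 65·b = -2.0
  115·a + (-10)·b = -0.6
Eliminate b (×(-10) and ×65, subtract): -8025·a = 59.00 → a = ∂h/∂x = -0.007352
Back-substitute: b = ∂h/∂y = -0.02455.
Flow = −∇h = (+0.007352 east, +0.02455 north), which points north.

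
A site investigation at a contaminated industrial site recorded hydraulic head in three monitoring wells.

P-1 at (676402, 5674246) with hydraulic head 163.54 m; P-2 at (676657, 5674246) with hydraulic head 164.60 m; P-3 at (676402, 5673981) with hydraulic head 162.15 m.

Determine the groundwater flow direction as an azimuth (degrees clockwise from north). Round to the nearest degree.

218°

∂h/∂x = (164.60 − 163.54) / (676657 − 676402) = +0.004157
∂h/∂y = (162.15 − 163.54) / (5673981 − 5674246) = +0.005245
Flow direction (−∇h) has components (-0.004157 E, -0.005245 N).
Azimuth = atan2(E, N) = atan2(-0.004157, -0.005245) = 218.4° ≈ 218°.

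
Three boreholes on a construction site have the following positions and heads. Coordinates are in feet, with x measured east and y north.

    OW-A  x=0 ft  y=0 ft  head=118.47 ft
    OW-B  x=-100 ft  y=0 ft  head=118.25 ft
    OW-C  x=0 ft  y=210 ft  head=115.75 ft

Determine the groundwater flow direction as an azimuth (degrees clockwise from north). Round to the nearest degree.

∂h/∂x = (118.25 − 118.47) / (-100 − 0) = +0.002200
∂h/∂y = (115.75 − 118.47) / (210 − 0) = -0.01295
Flow direction (−∇h) has components (-0.002200 E, +0.01295 N).
Azimuth = atan2(E, N) = atan2(-0.002200, +0.01295) = 350.4° ≈ 350°.

350°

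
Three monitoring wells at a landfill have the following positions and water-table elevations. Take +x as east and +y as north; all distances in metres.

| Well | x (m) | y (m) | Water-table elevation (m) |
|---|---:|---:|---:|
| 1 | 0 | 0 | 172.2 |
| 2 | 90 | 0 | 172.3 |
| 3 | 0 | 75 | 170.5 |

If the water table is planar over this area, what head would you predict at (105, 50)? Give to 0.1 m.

∂h/∂x = (172.3 − 172.2) / (90 − 0) = +0.001111
∂h/∂y = (170.5 − 172.2) / (75 − 0) = -0.02267
h(105, 50) = 172.2 + (+0.001111)·(105) + (-0.02267)·(50) = 172.2 +0.117 -1.133 = 171.183 m.

171.2 m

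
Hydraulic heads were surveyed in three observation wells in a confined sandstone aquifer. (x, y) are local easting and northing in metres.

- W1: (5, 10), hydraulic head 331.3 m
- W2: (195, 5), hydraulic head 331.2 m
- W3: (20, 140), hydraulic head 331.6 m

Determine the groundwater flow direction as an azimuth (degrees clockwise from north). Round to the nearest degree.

169°

With h = a·x + b·y + c and W1 as origin, the differences give:
  190·a + (-5)·b = -0.1
  15·a + 130·b = +0.3
Eliminate b (×130 and ×(-5), subtract): 24775·a = -11.50 → a = ∂h/∂x = -0.0004642
Back-substitute: b = ∂h/∂y = +0.002361.
Flow direction (−∇h) has components (+0.0004642 E, -0.002361 N).
Azimuth = atan2(E, N) = atan2(+0.0004642, -0.002361) = 168.9° ≈ 169°.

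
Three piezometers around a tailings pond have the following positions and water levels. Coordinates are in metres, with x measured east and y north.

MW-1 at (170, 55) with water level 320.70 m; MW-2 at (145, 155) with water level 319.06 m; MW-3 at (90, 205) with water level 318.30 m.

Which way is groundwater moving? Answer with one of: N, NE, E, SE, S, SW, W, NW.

N

Taking MW-1 as reference: MW-2−MW-1 = (-25, 100, -1.64); MW-3−MW-1 = (-80, 150, -2.40).
Determinant of the coordinate differences = (-25)·150 − (-80)·100 = 4250.
∂h/∂x = [(-1.64)·150 − (-2.40)·100] / 4250 = -0.001412
∂h/∂y = [(-25)·(-2.40) − (-80)·(-1.64)] / 4250 = -0.01675
Flow = −∇h = (+0.001412 east, +0.01675 north), which points north.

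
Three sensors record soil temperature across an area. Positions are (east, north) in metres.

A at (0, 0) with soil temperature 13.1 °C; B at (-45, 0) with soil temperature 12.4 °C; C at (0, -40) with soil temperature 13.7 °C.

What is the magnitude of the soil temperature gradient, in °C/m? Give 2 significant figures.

0.022 °C/m

∂T/∂x = (12.4 − 13.1) / (-45 − 0) = +0.01556
∂T/∂y = (13.7 − 13.1) / (-40 − 0) = -0.01500
|∇f| = √(0.01556² + -0.01500²) = 0.02161 °C/m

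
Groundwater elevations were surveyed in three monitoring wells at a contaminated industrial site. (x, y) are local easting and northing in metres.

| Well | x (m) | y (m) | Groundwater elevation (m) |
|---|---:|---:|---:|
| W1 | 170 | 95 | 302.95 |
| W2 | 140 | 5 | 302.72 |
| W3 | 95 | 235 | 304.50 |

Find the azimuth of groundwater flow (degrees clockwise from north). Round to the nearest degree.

121°

Taking W1 as reference: W2−W1 = (-30, -90, -0.23); W3−W1 = (-75, 140, +1.55).
Solve a·Δx + b·Δy = Δh: det = (-30)·140 − (-75)·(-90) = -10950.
∂h/∂x = [(-0.23)·140 − (+1.55)·(-90)] / -10950 = -0.009799
∂h/∂y = [(-30)·(+1.55) − (-75)·(-0.23)] / -10950 = +0.005822
Flow direction (−∇h) has components (+0.009799 E, -0.005822 N).
Azimuth = atan2(E, N) = atan2(+0.009799, -0.005822) = 120.7° ≈ 121°.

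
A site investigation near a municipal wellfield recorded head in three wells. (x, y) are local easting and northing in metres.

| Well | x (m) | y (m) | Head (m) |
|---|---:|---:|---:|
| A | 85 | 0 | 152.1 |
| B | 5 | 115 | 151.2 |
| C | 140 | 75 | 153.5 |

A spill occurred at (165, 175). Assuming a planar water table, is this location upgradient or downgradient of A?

Taking A as reference: B−A = (-80, 115, -0.9); C−A = (55, 75, +1.4).
Solve a·Δx + b·Δy = Δh: det = (-80)·75 − 55·115 = -12325.
∂h/∂x = [(-0.9)·75 − (+1.4)·115] / -12325 = +0.01854
∂h/∂y = [(-80)·(+1.4) − 55·(-0.9)] / -12325 = +0.005071
Head at (165, 175) = 152.1 + (+0.01854)·(80) + (+0.005071)·(175) = 154.47 m.
That is higher than the 152.1 m at A, so the point is upgradient.

upgradient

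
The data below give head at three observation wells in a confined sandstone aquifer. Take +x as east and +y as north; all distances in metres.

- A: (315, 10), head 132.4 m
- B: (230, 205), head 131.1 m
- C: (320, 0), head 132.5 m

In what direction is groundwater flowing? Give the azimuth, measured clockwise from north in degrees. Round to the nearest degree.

Taking A as reference: B−A = (-85, 195, -1.3); C−A = (5, -10, +0.1).
Solve a·Δx + b·Δy = Δh: det = (-85)·(-10) − 5·195 = -125.
∂h/∂x = [(-1.3)·(-10) − (+0.1)·195] / -125 = +0.05200
∂h/∂y = [(-85)·(+0.1) − 5·(-1.3)] / -125 = +0.01600
Flow direction (−∇h) has components (-0.05200 E, -0.01600 N).
Azimuth = atan2(E, N) = atan2(-0.05200, -0.01600) = 252.9° ≈ 253°.

253°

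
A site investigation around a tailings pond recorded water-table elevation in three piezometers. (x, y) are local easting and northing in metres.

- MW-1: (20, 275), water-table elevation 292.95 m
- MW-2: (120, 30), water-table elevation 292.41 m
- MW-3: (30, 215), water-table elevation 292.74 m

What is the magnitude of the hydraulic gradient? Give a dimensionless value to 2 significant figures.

With h = a·x + b·y + c and MW-1 as origin, the differences give:
  100·a + (-245)·b = -0.54
  10·a + (-60)·b = -0.21
Eliminate b (×(-60) and ×(-245), subtract): -3550·a = -19.050 → a = ∂h/∂x = +0.005366
Back-substitute: b = ∂h/∂y = +0.004394.
|∇h| = √(0.005366² + 0.004394²) = 0.006936

0.0069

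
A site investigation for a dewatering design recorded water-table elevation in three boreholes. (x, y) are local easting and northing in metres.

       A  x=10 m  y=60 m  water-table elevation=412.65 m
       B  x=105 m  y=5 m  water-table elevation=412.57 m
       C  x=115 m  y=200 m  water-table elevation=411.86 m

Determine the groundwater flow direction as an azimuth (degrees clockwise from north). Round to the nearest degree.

Differences from A: to B (Δx, Δy, Δh) = (95, -55, -0.08); to C = (105, 140, -0.79).
Determinant of the coordinate differences = 95·140 − 105·(-55) = 19075.
∂h/∂x = [(-0.08)·140 − (-0.79)·(-55)] / 19075 = -0.002865
∂h/∂y = [95·(-0.79) − 105·(-0.08)] / 19075 = -0.003494
Flow direction (−∇h) has components (+0.002865 E, +0.003494 N).
Azimuth = atan2(E, N) = atan2(+0.002865, +0.003494) = 39.4° ≈ 039°.

039°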